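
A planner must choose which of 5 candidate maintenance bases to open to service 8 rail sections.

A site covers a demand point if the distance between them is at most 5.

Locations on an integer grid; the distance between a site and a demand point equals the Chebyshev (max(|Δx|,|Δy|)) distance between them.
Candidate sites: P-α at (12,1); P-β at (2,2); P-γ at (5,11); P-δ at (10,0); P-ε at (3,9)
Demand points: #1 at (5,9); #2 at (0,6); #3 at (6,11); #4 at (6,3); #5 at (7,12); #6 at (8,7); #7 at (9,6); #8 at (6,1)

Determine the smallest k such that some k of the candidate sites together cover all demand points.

Coverage sets (demand points within 5 of each site):
  P-α: {#7}
  P-β: {#2, #4, #8}
  P-γ: {#1, #2, #3, #5, #6, #7}
  P-δ: {#4, #8}
  P-ε: {#1, #2, #3, #5, #6}
No single site covers all 8 demand points.
But {P-β, P-γ} covers everything, so the minimum is 2.

2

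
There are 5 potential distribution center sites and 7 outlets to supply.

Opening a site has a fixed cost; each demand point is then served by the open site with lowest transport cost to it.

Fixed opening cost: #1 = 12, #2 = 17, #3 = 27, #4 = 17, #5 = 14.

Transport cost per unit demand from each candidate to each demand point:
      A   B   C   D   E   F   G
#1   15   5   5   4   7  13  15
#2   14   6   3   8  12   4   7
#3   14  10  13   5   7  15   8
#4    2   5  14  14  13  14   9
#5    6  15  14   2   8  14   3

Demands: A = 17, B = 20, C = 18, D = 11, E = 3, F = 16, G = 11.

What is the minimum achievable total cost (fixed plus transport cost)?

Open {#2, #4, #5}: assign each demand point to its cheapest open site.
  A→#4 17×2=34, B→#4 20×5=100, C→#2 18×3=54, D→#5 11×2=22, E→#5 3×8=24, F→#2 16×4=64, G→#5 11×3=33
  transport cost 331, fixed 48 → total 379.
Compare {#1, #2, #4, #5}: transport cost 328 + fixed 60 = 388.
Compare {#2, #3, #4, #5}: transport cost 328 + fixed 75 = 403.
Compare {#1, #2, #3, #4, #5}: transport cost 328 + fixed 87 = 415.
All other subsets cost ≥ 388. Minimum total cost: 379.

379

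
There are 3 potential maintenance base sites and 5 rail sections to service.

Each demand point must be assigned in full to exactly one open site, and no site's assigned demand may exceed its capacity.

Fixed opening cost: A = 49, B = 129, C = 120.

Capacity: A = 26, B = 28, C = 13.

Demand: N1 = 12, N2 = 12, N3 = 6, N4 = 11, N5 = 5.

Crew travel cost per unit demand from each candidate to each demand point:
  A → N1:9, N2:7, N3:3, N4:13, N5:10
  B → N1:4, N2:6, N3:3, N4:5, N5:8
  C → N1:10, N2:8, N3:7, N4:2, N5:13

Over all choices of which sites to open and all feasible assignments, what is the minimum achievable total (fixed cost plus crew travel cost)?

423

Open {A, B}; cheapest assignment that respects the capacities:
  A (cap 26, load 18): N2, N3 — cost 12×7 + 6×3 = 102
  B (cap 28, load 28): N1, N4, N5 — cost 12×4 + 11×5 + 5×8 = 143
  Shipping 245, fixed 178 → total 423.
  Any other capacity-feasible assignment to {A, B} ships for at least 245.
Compare {A, B, C}: its best feasible assignment gives total 508.
Every other set of open sites that can feasibly serve all demand totals ≥ 508 even under its best assignment. Minimum: 423.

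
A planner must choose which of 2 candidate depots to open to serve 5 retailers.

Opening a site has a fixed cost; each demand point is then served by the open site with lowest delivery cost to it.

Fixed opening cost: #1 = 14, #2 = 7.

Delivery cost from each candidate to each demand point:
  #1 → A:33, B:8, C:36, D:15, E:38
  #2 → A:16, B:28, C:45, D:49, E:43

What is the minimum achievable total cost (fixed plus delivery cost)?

Open {#1, #2}: assign each demand point to its cheapest open site.
  A→#2 16, B→#1 8, C→#1 36, D→#1 15, E→#1 38
  delivery cost 113, fixed 21 → total 134.
Compare {#1}: delivery cost 130 + fixed 14 = 144.
Compare {#2}: delivery cost 181 + fixed 7 = 188.

134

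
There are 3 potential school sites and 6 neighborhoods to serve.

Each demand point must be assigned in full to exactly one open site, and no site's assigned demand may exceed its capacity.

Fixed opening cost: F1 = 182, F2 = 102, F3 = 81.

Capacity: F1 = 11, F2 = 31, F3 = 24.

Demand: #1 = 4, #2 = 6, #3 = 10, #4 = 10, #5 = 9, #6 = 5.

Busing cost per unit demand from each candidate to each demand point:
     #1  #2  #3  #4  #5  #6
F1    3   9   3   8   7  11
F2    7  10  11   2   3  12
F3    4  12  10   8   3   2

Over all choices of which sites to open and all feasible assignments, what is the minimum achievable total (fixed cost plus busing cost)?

Open {F2, F3}; cheapest assignment that respects the capacities:
  F2 (cap 31, load 25): #2, #4, #5 — cost 6×10 + 10×2 + 9×3 = 107
  F3 (cap 24, load 19): #1, #3, #6 — cost 4×4 + 10×10 + 5×2 = 126
  Shipping 233, fixed 183 → total 416.
  Any other capacity-feasible assignment to {F2, F3} ships for at least 233.
Compare {F1, F2, F3}: its best feasible assignment gives total 528.
Every other set of open sites that can feasibly serve all demand totals ≥ 528 even under its best assignment. Minimum: 416.

416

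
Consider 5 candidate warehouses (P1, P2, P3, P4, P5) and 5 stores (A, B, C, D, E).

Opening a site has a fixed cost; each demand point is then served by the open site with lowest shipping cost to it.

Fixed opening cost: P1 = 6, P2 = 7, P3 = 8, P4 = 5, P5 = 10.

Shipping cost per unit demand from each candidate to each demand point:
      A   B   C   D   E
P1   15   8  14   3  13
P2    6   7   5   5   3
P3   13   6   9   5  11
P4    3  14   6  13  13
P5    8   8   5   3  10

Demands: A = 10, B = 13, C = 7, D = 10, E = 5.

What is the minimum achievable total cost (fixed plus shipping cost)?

214

Open {P1, P2, P3, P4}: assign each demand point to its cheapest open site.
  A→P4 10×3=30, B→P3 13×6=78, C→P2 7×5=35, D→P1 10×3=30, E→P2 5×3=15
  shipping cost 188, fixed 26 → total 214.
Compare {P2, P3, P4, P5}: shipping cost 188 + fixed 30 = 218.
Compare {P1, P2, P4}: shipping cost 201 + fixed 18 = 219.
Compare {P2, P4, P5}: shipping cost 201 + fixed 22 = 223.
All other subsets cost ≥ 218. Minimum total cost: 214.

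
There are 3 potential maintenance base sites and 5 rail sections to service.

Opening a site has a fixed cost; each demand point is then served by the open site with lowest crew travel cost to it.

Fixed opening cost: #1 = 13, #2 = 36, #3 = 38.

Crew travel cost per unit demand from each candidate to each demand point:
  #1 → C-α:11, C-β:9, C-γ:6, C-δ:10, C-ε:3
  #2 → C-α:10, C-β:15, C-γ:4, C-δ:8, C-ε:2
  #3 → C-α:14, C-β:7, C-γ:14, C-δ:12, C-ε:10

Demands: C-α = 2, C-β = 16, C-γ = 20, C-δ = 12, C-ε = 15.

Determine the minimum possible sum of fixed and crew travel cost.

412

Open {#2, #3}: assign each demand point to its cheapest open site.
  C-α→#2 2×10=20, C-β→#3 16×7=112, C-γ→#2 20×4=80, C-δ→#2 12×8=96, C-ε→#2 15×2=30
  crew travel cost 338, fixed 74 → total 412.
Compare {#1, #2}: crew travel cost 370 + fixed 49 = 419.
Compare {#1, #2, #3}: crew travel cost 338 + fixed 87 = 425.
Compare {#1}: crew travel cost 451 + fixed 13 = 464.
All other subsets cost ≥ 419. Minimum total cost: 412.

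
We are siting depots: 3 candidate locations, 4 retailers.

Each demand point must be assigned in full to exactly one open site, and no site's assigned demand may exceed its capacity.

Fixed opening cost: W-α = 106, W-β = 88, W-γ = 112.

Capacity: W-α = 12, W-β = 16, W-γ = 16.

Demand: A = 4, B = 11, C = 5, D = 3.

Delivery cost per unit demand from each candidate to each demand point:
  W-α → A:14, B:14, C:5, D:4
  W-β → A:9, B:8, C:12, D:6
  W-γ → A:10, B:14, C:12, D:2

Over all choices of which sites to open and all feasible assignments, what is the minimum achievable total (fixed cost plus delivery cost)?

Open {W-α, W-β}; cheapest assignment that respects the capacities:
  W-α (cap 12, load 8): C, D — cost 5×5 + 3×4 = 37
  W-β (cap 16, load 15): A, B — cost 4×9 + 11×8 = 124
  Shipping 161, fixed 194 → total 355.
  Any other capacity-feasible assignment to {W-α, W-β} ships for at least 161.
Compare {W-β, W-γ}: its best feasible assignment gives total 390.
Compare {W-α, W-γ}: its best feasible assignment gives total 449.
Every other set of open sites that can feasibly serve all demand totals ≥ 390 even under its best assignment. Minimum: 355.

355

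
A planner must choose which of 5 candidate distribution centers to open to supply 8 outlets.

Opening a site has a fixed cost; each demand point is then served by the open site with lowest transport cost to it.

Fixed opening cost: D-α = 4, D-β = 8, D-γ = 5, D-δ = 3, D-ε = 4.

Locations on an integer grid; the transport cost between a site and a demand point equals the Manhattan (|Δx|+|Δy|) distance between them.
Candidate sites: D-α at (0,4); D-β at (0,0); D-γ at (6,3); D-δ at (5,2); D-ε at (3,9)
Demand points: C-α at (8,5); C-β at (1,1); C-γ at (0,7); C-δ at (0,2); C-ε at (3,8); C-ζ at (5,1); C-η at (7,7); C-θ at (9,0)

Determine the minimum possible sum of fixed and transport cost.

40

Open {D-α, D-δ, D-ε}: assign each demand point to its cheapest open site.
  C-α→D-δ 6, C-β→D-α 4, C-γ→D-α 3, C-δ→D-α 2, C-ε→D-ε 1, C-ζ→D-δ 1, C-η→D-ε 6, C-θ→D-δ 6
  transport cost 29, fixed 11 → total 40.
Compare {D-α, D-γ, D-ε}: transport cost 28 + fixed 13 = 41.
Compare {D-δ, D-ε}: transport cost 35 + fixed 7 = 42.
Compare {D-α, D-γ, D-δ, D-ε}: transport cost 26 + fixed 16 = 42.
All other subsets cost ≥ 41. Minimum total cost: 40.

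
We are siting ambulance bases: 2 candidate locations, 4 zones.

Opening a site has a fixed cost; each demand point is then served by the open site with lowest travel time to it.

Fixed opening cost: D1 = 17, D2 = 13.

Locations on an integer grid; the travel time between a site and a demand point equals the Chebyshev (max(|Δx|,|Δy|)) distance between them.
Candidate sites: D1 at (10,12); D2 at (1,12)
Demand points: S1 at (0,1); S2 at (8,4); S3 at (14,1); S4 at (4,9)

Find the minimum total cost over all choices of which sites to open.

Open {D2}: assign each demand point to its cheapest open site.
  S1→D2 11, S2→D2 8, S3→D2 13, S4→D2 3
  travel time 35, fixed 13 → total 48.
Compare {D1}: travel time 36 + fixed 17 = 53.
Compare {D1, D2}: travel time 33 + fixed 30 = 63.

48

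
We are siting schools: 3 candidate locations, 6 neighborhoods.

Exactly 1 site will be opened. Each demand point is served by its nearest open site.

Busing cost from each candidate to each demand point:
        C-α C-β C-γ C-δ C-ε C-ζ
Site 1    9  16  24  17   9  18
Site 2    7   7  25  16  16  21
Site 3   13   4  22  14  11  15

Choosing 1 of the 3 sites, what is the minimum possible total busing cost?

Open {Site 3}.
  C-α→Site 3 13, C-β→Site 3 4, C-γ→Site 3 22, C-δ→Site 3 14, C-ε→Site 3 11, C-ζ→Site 3 15  ⇒ total 79.
Compare {Site 2}: total 92.
Compare {Site 1}: total 93.

79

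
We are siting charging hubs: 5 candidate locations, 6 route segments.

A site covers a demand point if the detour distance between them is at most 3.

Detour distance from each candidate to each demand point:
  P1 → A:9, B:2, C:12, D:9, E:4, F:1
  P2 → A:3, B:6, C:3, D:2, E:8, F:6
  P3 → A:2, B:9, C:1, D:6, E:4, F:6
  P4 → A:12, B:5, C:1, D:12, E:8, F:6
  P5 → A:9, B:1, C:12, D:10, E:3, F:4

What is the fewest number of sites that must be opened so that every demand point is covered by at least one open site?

3

Coverage sets (demand points within 3 of each site):
  P1: {B, F}
  P2: {A, C, D}
  P3: {A, C}
  P4: {C}
  P5: {B, E}
No 2 sites suffice: every size-2 union leaves at least one demand point uncovered.
But {P1, P2, P5} covers everything, so the minimum is 3.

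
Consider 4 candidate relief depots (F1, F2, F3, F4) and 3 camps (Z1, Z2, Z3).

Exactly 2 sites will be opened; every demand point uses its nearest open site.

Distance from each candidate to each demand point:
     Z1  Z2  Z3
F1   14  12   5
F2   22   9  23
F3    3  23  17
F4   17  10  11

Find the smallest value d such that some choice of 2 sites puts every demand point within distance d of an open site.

Open {F3, F4}.
  Farthest demand point is Z3 at distance 11 (to F4); all others are ≤ 11.
With {F1, F3} the worst case is 12.
With {F1, F2} the worst case is 14.
No size-2 selection achieves below 11.

11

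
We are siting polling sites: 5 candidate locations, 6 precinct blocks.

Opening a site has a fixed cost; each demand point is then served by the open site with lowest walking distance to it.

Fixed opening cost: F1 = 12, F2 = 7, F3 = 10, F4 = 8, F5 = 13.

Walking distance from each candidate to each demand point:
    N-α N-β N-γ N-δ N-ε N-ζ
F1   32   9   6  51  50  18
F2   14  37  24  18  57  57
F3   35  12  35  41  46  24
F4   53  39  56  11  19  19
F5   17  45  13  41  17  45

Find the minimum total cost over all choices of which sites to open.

Open {F1, F2, F4}: assign each demand point to its cheapest open site.
  N-α→F2 14, N-β→F1 9, N-γ→F1 6, N-δ→F4 11, N-ε→F4 19, N-ζ→F1 18
  walking distance 77, fixed 27 → total 104.
Compare {F1, F4, F5}: walking distance 78 + fixed 33 = 111.
Compare {F1, F2, F5}: walking distance 82 + fixed 32 = 114.
Compare {F1, F2, F3, F4}: walking distance 77 + fixed 37 = 114.
All other subsets cost ≥ 111. Minimum total cost: 104.

104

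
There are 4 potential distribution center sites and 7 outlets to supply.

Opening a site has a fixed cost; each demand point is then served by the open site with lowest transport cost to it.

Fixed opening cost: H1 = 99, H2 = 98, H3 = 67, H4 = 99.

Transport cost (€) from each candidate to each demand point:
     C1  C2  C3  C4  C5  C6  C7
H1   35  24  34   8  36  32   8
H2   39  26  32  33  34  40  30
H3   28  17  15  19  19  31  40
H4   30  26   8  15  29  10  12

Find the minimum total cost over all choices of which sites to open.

229

Open {H4}: assign each demand point to its cheapest open site.
  C1→H4 30, C2→H4 26, C3→H4 8, C4→H4 15, C5→H4 29, C6→H4 10, C7→H4 12
  transport cost 130, fixed 99 → total 229.
Compare {H3}: transport cost 169 + fixed 67 = 236.
Compare {H3, H4}: transport cost 109 + fixed 166 = 275.
Compare {H1}: transport cost 177 + fixed 99 = 276.
All other subsets cost ≥ 236. Minimum total cost: 229.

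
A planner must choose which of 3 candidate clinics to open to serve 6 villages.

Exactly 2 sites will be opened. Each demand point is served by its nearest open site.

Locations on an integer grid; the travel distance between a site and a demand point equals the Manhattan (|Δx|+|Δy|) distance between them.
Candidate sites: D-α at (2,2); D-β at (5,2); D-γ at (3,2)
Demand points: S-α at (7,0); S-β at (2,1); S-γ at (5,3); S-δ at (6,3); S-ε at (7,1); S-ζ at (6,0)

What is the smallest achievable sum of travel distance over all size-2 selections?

14

Open {D-α, D-β}.
  S-α→D-β 4, S-β→D-α 1, S-γ→D-β 1, S-δ→D-β 2, S-ε→D-β 3, S-ζ→D-β 3  ⇒ total 14.
Compare {D-β, D-γ}: total 15.
Compare {D-α, D-γ}: total 24.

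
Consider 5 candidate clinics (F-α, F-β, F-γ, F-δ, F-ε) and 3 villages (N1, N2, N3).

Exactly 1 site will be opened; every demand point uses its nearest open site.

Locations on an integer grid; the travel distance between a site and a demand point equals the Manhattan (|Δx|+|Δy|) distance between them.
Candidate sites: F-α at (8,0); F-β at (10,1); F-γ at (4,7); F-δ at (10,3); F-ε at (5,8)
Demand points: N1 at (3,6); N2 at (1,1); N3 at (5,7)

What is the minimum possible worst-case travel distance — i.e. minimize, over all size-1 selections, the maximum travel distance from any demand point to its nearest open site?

9

Open {F-γ}.
  Farthest demand point is N2 at travel distance 9 (to F-γ); all others are ≤ 9.
With {F-α} the worst case is 11.
With {F-δ} the worst case is 11.
No size-1 selection achieves below 9.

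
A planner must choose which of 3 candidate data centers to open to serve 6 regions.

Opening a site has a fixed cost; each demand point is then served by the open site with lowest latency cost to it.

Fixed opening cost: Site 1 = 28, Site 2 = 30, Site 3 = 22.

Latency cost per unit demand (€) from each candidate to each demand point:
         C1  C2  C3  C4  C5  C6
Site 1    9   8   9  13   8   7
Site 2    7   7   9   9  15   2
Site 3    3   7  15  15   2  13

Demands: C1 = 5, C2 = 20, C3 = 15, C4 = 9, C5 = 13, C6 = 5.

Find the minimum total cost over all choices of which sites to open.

Open {Site 2, Site 3}: assign each demand point to its cheapest open site.
  C1→Site 3 5×3=15, C2→Site 2 20×7=140, C3→Site 2 15×9=135, C4→Site 2 9×9=81, C5→Site 3 13×2=26, C6→Site 2 5×2=10
  latency cost 407, fixed 52 → total 459.
Compare {Site 1, Site 2, Site 3}: latency cost 407 + fixed 80 = 487.
Compare {Site 1, Site 3}: latency cost 468 + fixed 50 = 518.
Compare {Site 1, Site 2}: latency cost 505 + fixed 58 = 563.
All other subsets cost ≥ 487. Minimum total cost: 459.

459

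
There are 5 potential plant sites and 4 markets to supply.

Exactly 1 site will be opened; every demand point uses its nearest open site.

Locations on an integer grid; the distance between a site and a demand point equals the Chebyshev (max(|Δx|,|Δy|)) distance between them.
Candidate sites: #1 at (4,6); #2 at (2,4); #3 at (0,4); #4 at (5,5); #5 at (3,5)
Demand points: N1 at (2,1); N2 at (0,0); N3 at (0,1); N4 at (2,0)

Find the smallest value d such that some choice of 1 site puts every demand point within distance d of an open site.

Open {#2}.
  Farthest demand point is N2 at distance 4 (to #2); all others are ≤ 4.
With {#3} the worst case is 4.
With {#4} the worst case is 5.
No size-1 selection achieves below 4.

4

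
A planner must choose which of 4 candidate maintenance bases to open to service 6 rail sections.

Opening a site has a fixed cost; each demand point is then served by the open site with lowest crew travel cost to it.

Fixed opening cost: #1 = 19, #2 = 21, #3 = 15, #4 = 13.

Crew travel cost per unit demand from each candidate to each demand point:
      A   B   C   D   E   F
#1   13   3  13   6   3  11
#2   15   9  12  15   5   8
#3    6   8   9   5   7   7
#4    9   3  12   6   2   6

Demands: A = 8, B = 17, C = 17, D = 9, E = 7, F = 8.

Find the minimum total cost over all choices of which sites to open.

Open {#3, #4}: assign each demand point to its cheapest open site.
  A→#3 8×6=48, B→#4 17×3=51, C→#3 17×9=153, D→#3 9×5=45, E→#4 7×2=14, F→#4 8×6=48
  crew travel cost 359, fixed 28 → total 387.
Compare {#1, #3, #4}: crew travel cost 359 + fixed 47 = 406.
Compare {#1, #3}: crew travel cost 374 + fixed 34 = 408.
Compare {#2, #3, #4}: crew travel cost 359 + fixed 49 = 408.
All other subsets cost ≥ 406. Minimum total cost: 387.

387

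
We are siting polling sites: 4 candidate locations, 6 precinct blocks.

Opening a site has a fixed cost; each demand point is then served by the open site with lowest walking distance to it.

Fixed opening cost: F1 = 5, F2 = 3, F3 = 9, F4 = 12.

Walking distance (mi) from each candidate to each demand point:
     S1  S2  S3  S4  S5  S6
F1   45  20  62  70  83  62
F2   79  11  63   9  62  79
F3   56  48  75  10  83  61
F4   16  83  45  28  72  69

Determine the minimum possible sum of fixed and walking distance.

225

Open {F1, F2, F4}: assign each demand point to its cheapest open site.
  S1→F4 16, S2→F2 11, S3→F4 45, S4→F2 9, S5→F2 62, S6→F1 62
  walking distance 205, fixed 20 → total 225.
Compare {F2, F4}: walking distance 212 + fixed 15 = 227.
Compare {F2, F3, F4}: walking distance 204 + fixed 24 = 228.
Compare {F1, F2, F3, F4}: walking distance 204 + fixed 29 = 233.
All other subsets cost ≥ 227. Minimum total cost: 225.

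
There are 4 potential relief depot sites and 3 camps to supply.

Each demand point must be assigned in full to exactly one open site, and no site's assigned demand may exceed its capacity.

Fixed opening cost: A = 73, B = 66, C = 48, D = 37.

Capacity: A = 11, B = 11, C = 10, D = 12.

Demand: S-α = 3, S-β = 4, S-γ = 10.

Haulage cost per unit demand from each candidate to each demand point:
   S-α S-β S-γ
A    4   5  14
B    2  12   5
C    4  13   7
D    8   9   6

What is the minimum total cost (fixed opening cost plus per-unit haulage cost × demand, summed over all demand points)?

Open {A, D}; cheapest assignment that respects the capacities:
  A (cap 11, load 7): S-α, S-β — cost 3×4 + 4×5 = 32
  D (cap 12, load 10): S-γ — cost 10×6 = 60
  Shipping 92, fixed 110 → total 202.
  Any other capacity-feasible assignment to {A, D} ships for at least 92.
Compare {C, D}: its best feasible assignment gives total 209.
Compare {B, D}: its best feasible assignment gives total 213.
Every other set of open sites that can feasibly serve all demand totals ≥ 209 even under its best assignment. Minimum: 202.

202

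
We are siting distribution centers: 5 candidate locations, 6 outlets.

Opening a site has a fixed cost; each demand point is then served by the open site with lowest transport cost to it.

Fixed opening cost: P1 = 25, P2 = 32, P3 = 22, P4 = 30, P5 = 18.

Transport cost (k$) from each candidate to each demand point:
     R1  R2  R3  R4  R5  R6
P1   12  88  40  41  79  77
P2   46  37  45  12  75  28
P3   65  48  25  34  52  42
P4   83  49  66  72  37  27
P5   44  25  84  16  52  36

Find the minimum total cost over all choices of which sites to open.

224

Open {P1, P5}: assign each demand point to its cheapest open site.
  R1→P1 12, R2→P5 25, R3→P1 40, R4→P5 16, R5→P5 52, R6→P5 36
  transport cost 181, fixed 43 → total 224.
Compare {P1, P4, P5}: transport cost 157 + fixed 73 = 230.
Compare {P1, P3, P5}: transport cost 166 + fixed 65 = 231.
Compare {P1, P3, P4, P5}: transport cost 142 + fixed 95 = 237.
All other subsets cost ≥ 230. Minimum total cost: 224.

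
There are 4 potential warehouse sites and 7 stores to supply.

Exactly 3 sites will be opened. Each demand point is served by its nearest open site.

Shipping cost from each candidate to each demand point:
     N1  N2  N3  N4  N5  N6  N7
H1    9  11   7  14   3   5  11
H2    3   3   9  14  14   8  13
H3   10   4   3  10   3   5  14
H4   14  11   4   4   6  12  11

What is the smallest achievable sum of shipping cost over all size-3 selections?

Open {H2, H3, H4}.
  N1→H2 3, N2→H2 3, N3→H3 3, N4→H4 4, N5→H3 3, N6→H3 5, N7→H4 11  ⇒ total 32.
Compare {H1, H2, H4}: total 33.
Compare {H1, H2, H3}: total 38.
No size-3 selection does better; minimum is 32.

32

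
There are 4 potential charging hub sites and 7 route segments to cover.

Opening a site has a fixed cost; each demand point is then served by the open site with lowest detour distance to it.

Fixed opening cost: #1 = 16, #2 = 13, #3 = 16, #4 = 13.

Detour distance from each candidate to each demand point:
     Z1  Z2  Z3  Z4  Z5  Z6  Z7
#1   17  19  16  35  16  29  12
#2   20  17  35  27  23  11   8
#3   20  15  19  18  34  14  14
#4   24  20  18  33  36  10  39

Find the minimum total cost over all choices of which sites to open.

140

Open {#1, #3}: assign each demand point to its cheapest open site.
  Z1→#1 17, Z2→#3 15, Z3→#1 16, Z4→#3 18, Z5→#1 16, Z6→#3 14, Z7→#1 12
  detour distance 108, fixed 32 → total 140.
Compare {#1, #2}: detour distance 112 + fixed 29 = 141.
Compare {#2, #3}: detour distance 114 + fixed 29 = 143.
Compare {#1, #2, #3}: detour distance 101 + fixed 45 = 146.
All other subsets cost ≥ 141. Minimum total cost: 140.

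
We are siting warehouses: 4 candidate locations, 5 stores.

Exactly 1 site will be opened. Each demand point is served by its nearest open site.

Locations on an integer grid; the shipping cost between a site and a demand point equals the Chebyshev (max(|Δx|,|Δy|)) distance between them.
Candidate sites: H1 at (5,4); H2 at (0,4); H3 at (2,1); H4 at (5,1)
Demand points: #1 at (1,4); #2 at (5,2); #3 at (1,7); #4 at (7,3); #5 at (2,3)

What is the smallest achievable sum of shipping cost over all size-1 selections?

15

Open {H1}.
  #1→H1 4, #2→H1 2, #3→H1 4, #4→H1 2, #5→H1 3  ⇒ total 15.
Compare {H4}: total 16.
Compare {H2}: total 18.
No size-1 selection does better; minimum is 15.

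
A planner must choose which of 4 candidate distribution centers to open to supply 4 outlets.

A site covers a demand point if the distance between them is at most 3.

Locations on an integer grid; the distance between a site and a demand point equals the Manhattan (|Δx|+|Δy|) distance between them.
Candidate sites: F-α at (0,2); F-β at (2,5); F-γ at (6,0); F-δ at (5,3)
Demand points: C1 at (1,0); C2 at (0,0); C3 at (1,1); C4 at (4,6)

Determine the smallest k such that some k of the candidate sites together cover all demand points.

Coverage sets (demand points within 3 of each site):
  F-α: {C1, C2, C3}
  F-β: {C4}
  F-γ: {}
  F-δ: {}
No single site covers all 4 demand points.
But {F-α, F-β} covers everything, so the minimum is 2.

2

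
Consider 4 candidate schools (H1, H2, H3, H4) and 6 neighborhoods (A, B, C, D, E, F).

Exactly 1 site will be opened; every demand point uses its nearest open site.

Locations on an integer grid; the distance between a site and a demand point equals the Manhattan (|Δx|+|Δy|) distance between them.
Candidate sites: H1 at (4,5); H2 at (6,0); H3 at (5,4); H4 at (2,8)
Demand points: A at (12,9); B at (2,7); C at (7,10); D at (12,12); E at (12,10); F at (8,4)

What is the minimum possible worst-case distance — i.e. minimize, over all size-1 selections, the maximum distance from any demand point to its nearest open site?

Open {H4}.
  Farthest demand point is D at distance 14 (to H4); all others are ≤ 14.
With {H1} the worst case is 15.
With {H3} the worst case is 15.
No size-1 selection achieves below 14.

14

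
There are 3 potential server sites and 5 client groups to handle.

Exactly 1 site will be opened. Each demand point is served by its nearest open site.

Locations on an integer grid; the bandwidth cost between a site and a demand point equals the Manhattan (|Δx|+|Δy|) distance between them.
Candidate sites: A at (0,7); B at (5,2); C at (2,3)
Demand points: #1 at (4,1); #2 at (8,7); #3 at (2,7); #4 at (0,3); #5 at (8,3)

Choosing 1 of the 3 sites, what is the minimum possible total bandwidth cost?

Open {C}.
  #1→C 4, #2→C 10, #3→C 4, #4→C 2, #5→C 6  ⇒ total 26.
Compare {B}: total 28.
Compare {A}: total 36.

26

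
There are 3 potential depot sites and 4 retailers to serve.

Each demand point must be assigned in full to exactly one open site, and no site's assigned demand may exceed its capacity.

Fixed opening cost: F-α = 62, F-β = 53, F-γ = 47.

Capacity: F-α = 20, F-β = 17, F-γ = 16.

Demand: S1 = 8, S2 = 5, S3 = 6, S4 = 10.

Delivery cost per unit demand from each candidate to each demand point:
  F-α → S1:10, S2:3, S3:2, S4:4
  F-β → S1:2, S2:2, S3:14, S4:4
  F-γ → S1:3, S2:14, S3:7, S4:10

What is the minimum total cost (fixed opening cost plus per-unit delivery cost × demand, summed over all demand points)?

193

Open {F-α, F-β}; cheapest assignment that respects the capacities:
  F-α (cap 20, load 16): S3, S4 — cost 6×2 + 10×4 = 52
  F-β (cap 17, load 13): S1, S2 — cost 8×2 + 5×2 = 26
  Shipping 78, fixed 115 → total 193.
  Any other capacity-feasible assignment to {F-α, F-β} ships for at least 78.
Compare {F-β, F-γ}: its best feasible assignment gives total 216.
Compare {F-α, F-γ}: its best feasible assignment gives total 230.
Every other set of open sites that can feasibly serve all demand totals ≥ 216 even under its best assignment. Minimum: 193.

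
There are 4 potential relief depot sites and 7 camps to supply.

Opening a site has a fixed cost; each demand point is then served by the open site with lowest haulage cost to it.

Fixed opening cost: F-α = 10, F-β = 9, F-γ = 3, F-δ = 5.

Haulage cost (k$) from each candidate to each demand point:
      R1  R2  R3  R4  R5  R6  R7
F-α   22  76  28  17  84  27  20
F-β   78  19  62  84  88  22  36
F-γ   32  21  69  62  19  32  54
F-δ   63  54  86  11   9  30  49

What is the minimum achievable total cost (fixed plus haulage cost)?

155

Open {F-α, F-β, F-δ}: assign each demand point to its cheapest open site.
  R1→F-α 22, R2→F-β 19, R3→F-α 28, R4→F-δ 11, R5→F-δ 9, R6→F-β 22, R7→F-α 20
  haulage cost 131, fixed 24 → total 155.
Compare {F-α, F-γ, F-δ}: haulage cost 138 + fixed 18 = 156.
Compare {F-α, F-β, F-γ, F-δ}: haulage cost 131 + fixed 27 = 158.
Compare {F-α, F-γ}: haulage cost 154 + fixed 13 = 167.
All other subsets cost ≥ 156. Minimum total cost: 155.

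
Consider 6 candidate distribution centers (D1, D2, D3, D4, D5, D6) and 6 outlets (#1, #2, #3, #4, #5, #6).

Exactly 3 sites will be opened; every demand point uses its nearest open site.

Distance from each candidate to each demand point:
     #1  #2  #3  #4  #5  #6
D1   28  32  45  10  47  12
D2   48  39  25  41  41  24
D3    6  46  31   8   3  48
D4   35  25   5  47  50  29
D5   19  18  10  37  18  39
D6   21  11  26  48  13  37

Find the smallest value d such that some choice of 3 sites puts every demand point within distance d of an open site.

Open {D1, D3, D5}.
  Farthest demand point is #2 at distance 18 (to D5); all others are ≤ 18.
With {D1, D2, D5} the worst case is 19.
With {D1, D4, D5} the worst case is 19.
No size-3 selection achieves below 18.

18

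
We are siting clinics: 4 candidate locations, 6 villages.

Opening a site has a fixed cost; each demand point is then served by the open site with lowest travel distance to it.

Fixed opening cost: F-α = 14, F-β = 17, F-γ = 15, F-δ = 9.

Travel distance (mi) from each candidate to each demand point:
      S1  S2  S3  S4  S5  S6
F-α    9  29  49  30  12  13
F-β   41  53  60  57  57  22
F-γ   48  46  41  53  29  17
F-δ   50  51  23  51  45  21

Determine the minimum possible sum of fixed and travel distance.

139

Open {F-α, F-δ}: assign each demand point to its cheapest open site.
  S1→F-α 9, S2→F-α 29, S3→F-δ 23, S4→F-α 30, S5→F-α 12, S6→F-α 13
  travel distance 116, fixed 23 → total 139.
Compare {F-α, F-γ, F-δ}: travel distance 116 + fixed 38 = 154.
Compare {F-α}: travel distance 142 + fixed 14 = 156.
Compare {F-α, F-β, F-δ}: travel distance 116 + fixed 40 = 156.
All other subsets cost ≥ 154. Minimum total cost: 139.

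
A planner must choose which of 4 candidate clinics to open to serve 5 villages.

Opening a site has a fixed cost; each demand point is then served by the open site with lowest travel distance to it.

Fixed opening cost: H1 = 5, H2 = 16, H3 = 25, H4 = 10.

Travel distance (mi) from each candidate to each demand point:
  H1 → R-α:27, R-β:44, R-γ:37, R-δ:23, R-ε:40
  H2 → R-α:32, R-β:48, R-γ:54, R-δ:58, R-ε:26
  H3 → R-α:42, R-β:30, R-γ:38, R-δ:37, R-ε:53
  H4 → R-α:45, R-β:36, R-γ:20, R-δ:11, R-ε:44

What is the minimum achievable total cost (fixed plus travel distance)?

Open {H1, H4}: assign each demand point to its cheapest open site.
  R-α→H1 27, R-β→H4 36, R-γ→H4 20, R-δ→H4 11, R-ε→H1 40
  travel distance 134, fixed 15 → total 149.
Compare {H2, H4}: travel distance 125 + fixed 26 = 151.
Compare {H1, H2, H4}: travel distance 120 + fixed 31 = 151.
Compare {H4}: travel distance 156 + fixed 10 = 166.
All other subsets cost ≥ 151. Minimum total cost: 149.

149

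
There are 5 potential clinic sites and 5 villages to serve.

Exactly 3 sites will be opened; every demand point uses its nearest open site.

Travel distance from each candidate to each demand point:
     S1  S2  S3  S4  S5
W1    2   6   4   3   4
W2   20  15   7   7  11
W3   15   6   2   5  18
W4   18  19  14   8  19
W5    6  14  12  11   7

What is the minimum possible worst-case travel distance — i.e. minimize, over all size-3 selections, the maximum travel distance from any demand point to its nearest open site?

6

Open {W1, W2, W3}.
  Farthest demand point is S2 at travel distance 6 (to W1); all others are ≤ 6.
With {W1, W2, W4} the worst case is 6.
With {W1, W2, W5} the worst case is 6.
No size-3 selection achieves below 6.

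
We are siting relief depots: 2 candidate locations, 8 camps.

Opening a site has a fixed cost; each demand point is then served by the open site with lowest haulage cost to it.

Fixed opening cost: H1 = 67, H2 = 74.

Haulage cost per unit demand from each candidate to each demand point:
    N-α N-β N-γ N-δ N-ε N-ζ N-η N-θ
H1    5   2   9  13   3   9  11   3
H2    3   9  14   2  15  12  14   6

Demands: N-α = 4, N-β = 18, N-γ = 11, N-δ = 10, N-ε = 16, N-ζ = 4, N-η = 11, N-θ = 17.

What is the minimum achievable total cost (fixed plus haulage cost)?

Open {H1, H2}: assign each demand point to its cheapest open site.
  N-α→H2 4×3=12, N-β→H1 18×2=36, N-γ→H1 11×9=99, N-δ→H2 10×2=20, N-ε→H1 16×3=48, N-ζ→H1 4×9=36, N-η→H1 11×11=121, N-θ→H1 17×3=51
  haulage cost 423, fixed 141 → total 564.
Compare {H1}: haulage cost 541 + fixed 67 = 608.
Compare {H2}: haulage cost 892 + fixed 74 = 966.

564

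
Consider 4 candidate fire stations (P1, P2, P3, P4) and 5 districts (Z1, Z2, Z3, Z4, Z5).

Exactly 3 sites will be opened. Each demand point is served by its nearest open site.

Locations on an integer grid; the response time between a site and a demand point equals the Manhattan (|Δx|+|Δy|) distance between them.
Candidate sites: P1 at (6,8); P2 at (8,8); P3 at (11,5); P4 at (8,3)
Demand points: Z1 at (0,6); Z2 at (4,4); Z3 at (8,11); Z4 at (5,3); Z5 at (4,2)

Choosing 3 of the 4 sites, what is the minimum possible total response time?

Open {P1, P2, P4}.
  Z1→P1 8, Z2→P4 5, Z3→P2 3, Z4→P4 3, Z5→P4 5  ⇒ total 24.
Compare {P1, P3, P4}: total 26.
Compare {P2, P3, P4}: total 26.
No size-3 selection does better; minimum is 24.

24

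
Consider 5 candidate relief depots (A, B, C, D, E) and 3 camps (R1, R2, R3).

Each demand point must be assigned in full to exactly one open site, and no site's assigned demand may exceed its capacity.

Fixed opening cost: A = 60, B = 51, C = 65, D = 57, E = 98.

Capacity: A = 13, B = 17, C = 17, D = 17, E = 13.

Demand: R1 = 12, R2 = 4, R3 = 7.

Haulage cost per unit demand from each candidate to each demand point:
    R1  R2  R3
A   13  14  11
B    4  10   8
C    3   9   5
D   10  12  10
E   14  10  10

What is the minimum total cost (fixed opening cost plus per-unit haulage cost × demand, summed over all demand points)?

Open {B, C}; cheapest assignment that respects the capacities:
  B (cap 17, load 12): R1 — cost 12×4 = 48
  C (cap 17, load 11): R2, R3 — cost 4×9 + 7×5 = 71
  Shipping 119, fixed 116 → total 235.
  Any other capacity-feasible assignment to {B, C} ships for at least 119.
Compare {C, D}: its best feasible assignment gives total 264.
Compare {B, D}: its best feasible assignment gives total 266.
Every other set of open sites that can feasibly serve all demand totals ≥ 264 even under its best assignment. Minimum: 235.

235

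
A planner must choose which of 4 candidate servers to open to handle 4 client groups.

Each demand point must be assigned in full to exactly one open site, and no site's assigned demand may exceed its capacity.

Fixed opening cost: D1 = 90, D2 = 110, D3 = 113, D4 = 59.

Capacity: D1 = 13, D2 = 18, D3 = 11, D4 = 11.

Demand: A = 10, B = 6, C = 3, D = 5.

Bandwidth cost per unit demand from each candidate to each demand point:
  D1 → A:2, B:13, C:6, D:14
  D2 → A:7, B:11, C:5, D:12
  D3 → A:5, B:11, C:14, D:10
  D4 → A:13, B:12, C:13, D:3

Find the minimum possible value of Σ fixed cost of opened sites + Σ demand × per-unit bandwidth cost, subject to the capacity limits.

274

Open {D1, D4}; cheapest assignment that respects the capacities:
  D1 (cap 13, load 13): A, C — cost 10×2 + 3×6 = 38
  D4 (cap 11, load 11): B, D — cost 6×12 + 5×3 = 87
  Shipping 125, fixed 149 → total 274.
  Any other capacity-feasible assignment to {D1, D4} ships for at least 125.
Compare {D2, D4}: its best feasible assignment gives total 341.
Compare {D1, D3}: its best feasible assignment gives total 357.
Every other set of open sites that can feasibly serve all demand totals ≥ 341 even under its best assignment. Minimum: 274.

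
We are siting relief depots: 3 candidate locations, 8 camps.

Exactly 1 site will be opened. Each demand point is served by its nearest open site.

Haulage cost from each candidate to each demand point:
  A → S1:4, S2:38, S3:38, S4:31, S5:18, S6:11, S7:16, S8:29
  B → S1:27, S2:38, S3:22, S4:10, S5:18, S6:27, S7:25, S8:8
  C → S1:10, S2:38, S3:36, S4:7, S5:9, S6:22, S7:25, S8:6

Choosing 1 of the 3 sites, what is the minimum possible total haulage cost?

153

Open {C}.
  S1→C 10, S2→C 38, S3→C 36, S4→C 7, S5→C 9, S6→C 22, S7→C 25, S8→C 6  ⇒ total 153.
Compare {B}: total 175.
Compare {A}: total 185.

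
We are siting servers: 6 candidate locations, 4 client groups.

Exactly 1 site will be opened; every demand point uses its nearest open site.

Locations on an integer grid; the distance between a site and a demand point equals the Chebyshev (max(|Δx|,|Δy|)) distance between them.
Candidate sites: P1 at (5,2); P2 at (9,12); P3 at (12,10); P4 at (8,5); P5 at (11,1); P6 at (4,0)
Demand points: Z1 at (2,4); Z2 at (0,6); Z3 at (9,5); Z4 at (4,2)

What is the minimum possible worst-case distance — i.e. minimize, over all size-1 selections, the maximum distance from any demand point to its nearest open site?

5

Open {P1}.
  Farthest demand point is Z2 at distance 5 (to P1); all others are ≤ 5.
With {P6} the worst case is 6.
With {P4} the worst case is 8.
No size-1 selection achieves below 5.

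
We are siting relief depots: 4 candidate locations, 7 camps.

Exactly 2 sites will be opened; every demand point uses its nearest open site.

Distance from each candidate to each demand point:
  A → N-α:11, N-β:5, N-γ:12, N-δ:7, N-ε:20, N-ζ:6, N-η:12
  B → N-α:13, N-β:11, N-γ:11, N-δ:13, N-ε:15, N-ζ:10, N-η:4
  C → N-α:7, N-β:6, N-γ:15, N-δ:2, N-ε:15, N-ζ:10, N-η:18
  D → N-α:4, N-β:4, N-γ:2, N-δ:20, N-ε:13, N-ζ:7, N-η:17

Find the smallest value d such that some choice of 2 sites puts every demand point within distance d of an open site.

Open {A, D}.
  Farthest demand point is N-ε at distance 13 (to D); all others are ≤ 13.
With {B, D} the worst case is 13.
With {A, B} the worst case is 15.
No size-2 selection achieves below 13.

13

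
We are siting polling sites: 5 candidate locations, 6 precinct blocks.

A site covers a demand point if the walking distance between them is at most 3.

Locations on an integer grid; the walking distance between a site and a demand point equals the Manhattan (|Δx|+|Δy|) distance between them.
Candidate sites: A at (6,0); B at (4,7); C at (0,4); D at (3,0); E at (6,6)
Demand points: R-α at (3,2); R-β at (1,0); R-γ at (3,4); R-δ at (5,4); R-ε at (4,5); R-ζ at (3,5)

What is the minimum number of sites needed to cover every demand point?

4

Coverage sets (demand points within 3 of each site):
  A: {}
  B: {R-ε, R-ζ}
  C: {R-γ}
  D: {R-α, R-β}
  E: {R-δ, R-ε}
No 3 sites suffice: every size-3 union leaves at least one demand point uncovered.
But {B, C, D, E} covers everything, so the minimum is 4.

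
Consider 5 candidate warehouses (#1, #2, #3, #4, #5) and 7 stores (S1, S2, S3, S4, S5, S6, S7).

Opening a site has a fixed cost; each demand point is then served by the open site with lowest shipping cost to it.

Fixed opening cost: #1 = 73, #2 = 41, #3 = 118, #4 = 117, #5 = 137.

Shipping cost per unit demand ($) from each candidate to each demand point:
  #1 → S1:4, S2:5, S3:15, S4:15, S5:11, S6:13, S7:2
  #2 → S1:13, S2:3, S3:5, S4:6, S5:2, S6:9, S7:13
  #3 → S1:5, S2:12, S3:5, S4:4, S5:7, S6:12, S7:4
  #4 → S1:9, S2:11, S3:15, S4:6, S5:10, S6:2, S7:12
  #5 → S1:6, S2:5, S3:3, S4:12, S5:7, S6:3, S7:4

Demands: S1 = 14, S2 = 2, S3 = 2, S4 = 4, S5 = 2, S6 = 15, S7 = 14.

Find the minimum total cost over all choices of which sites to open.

Open {#1, #2}: assign each demand point to its cheapest open site.
  S1→#1 14×4=56, S2→#2 2×3=6, S3→#2 2×5=10, S4→#2 4×6=24, S5→#2 2×2=4, S6→#2 15×9=135, S7→#1 14×2=28
  shipping cost 263, fixed 114 → total 377.
Compare {#1, #4}: shipping cost 198 + fixed 190 = 388.
Compare {#1, #2, #4}: shipping cost 158 + fixed 231 = 389.
Compare {#5}: shipping cost 263 + fixed 137 = 400.
All other subsets cost ≥ 388. Minimum total cost: 377.

377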